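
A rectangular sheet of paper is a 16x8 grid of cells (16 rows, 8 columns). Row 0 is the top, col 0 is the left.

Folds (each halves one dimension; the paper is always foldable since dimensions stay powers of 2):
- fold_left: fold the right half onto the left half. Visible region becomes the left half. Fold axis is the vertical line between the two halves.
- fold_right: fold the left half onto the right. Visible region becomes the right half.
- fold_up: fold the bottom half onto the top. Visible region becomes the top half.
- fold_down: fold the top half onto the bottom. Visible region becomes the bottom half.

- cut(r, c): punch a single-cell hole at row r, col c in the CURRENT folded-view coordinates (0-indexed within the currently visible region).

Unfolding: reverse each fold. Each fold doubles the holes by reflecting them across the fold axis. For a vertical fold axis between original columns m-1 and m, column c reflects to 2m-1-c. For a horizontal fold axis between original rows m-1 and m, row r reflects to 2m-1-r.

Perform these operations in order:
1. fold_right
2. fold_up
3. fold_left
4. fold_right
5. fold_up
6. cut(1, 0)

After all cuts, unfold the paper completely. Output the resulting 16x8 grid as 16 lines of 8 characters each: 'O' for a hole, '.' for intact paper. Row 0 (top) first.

Answer: ........
OOOOOOOO
........
........
........
........
OOOOOOOO
........
........
OOOOOOOO
........
........
........
........
OOOOOOOO
........

Derivation:
Op 1 fold_right: fold axis v@4; visible region now rows[0,16) x cols[4,8) = 16x4
Op 2 fold_up: fold axis h@8; visible region now rows[0,8) x cols[4,8) = 8x4
Op 3 fold_left: fold axis v@6; visible region now rows[0,8) x cols[4,6) = 8x2
Op 4 fold_right: fold axis v@5; visible region now rows[0,8) x cols[5,6) = 8x1
Op 5 fold_up: fold axis h@4; visible region now rows[0,4) x cols[5,6) = 4x1
Op 6 cut(1, 0): punch at orig (1,5); cuts so far [(1, 5)]; region rows[0,4) x cols[5,6) = 4x1
Unfold 1 (reflect across h@4): 2 holes -> [(1, 5), (6, 5)]
Unfold 2 (reflect across v@5): 4 holes -> [(1, 4), (1, 5), (6, 4), (6, 5)]
Unfold 3 (reflect across v@6): 8 holes -> [(1, 4), (1, 5), (1, 6), (1, 7), (6, 4), (6, 5), (6, 6), (6, 7)]
Unfold 4 (reflect across h@8): 16 holes -> [(1, 4), (1, 5), (1, 6), (1, 7), (6, 4), (6, 5), (6, 6), (6, 7), (9, 4), (9, 5), (9, 6), (9, 7), (14, 4), (14, 5), (14, 6), (14, 7)]
Unfold 5 (reflect across v@4): 32 holes -> [(1, 0), (1, 1), (1, 2), (1, 3), (1, 4), (1, 5), (1, 6), (1, 7), (6, 0), (6, 1), (6, 2), (6, 3), (6, 4), (6, 5), (6, 6), (6, 7), (9, 0), (9, 1), (9, 2), (9, 3), (9, 4), (9, 5), (9, 6), (9, 7), (14, 0), (14, 1), (14, 2), (14, 3), (14, 4), (14, 5), (14, 6), (14, 7)]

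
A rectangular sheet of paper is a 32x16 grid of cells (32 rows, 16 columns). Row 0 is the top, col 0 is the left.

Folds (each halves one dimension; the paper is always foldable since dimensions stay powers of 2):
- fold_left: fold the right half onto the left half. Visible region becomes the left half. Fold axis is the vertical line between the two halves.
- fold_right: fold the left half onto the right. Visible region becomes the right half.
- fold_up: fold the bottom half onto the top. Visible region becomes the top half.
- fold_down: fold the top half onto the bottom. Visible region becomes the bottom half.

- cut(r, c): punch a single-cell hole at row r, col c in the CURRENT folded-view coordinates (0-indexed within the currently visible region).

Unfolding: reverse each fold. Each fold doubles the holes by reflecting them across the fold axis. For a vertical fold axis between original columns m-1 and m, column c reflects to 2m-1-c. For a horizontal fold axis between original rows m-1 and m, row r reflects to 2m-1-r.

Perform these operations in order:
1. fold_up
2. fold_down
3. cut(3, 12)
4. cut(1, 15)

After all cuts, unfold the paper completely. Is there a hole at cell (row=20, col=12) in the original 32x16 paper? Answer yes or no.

Answer: yes

Derivation:
Op 1 fold_up: fold axis h@16; visible region now rows[0,16) x cols[0,16) = 16x16
Op 2 fold_down: fold axis h@8; visible region now rows[8,16) x cols[0,16) = 8x16
Op 3 cut(3, 12): punch at orig (11,12); cuts so far [(11, 12)]; region rows[8,16) x cols[0,16) = 8x16
Op 4 cut(1, 15): punch at orig (9,15); cuts so far [(9, 15), (11, 12)]; region rows[8,16) x cols[0,16) = 8x16
Unfold 1 (reflect across h@8): 4 holes -> [(4, 12), (6, 15), (9, 15), (11, 12)]
Unfold 2 (reflect across h@16): 8 holes -> [(4, 12), (6, 15), (9, 15), (11, 12), (20, 12), (22, 15), (25, 15), (27, 12)]
Holes: [(4, 12), (6, 15), (9, 15), (11, 12), (20, 12), (22, 15), (25, 15), (27, 12)]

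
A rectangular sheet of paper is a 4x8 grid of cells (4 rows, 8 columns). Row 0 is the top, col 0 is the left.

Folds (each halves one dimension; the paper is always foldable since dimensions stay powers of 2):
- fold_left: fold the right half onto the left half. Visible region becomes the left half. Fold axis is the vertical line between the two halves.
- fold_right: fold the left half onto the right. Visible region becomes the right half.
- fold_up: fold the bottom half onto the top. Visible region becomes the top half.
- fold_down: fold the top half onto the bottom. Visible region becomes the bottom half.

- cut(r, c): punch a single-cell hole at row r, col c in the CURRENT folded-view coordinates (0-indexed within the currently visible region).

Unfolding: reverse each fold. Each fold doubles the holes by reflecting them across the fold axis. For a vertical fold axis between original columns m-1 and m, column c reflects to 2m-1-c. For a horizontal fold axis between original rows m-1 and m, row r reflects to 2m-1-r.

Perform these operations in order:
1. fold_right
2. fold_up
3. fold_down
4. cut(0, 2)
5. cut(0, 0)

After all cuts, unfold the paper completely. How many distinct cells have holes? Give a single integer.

Answer: 16

Derivation:
Op 1 fold_right: fold axis v@4; visible region now rows[0,4) x cols[4,8) = 4x4
Op 2 fold_up: fold axis h@2; visible region now rows[0,2) x cols[4,8) = 2x4
Op 3 fold_down: fold axis h@1; visible region now rows[1,2) x cols[4,8) = 1x4
Op 4 cut(0, 2): punch at orig (1,6); cuts so far [(1, 6)]; region rows[1,2) x cols[4,8) = 1x4
Op 5 cut(0, 0): punch at orig (1,4); cuts so far [(1, 4), (1, 6)]; region rows[1,2) x cols[4,8) = 1x4
Unfold 1 (reflect across h@1): 4 holes -> [(0, 4), (0, 6), (1, 4), (1, 6)]
Unfold 2 (reflect across h@2): 8 holes -> [(0, 4), (0, 6), (1, 4), (1, 6), (2, 4), (2, 6), (3, 4), (3, 6)]
Unfold 3 (reflect across v@4): 16 holes -> [(0, 1), (0, 3), (0, 4), (0, 6), (1, 1), (1, 3), (1, 4), (1, 6), (2, 1), (2, 3), (2, 4), (2, 6), (3, 1), (3, 3), (3, 4), (3, 6)]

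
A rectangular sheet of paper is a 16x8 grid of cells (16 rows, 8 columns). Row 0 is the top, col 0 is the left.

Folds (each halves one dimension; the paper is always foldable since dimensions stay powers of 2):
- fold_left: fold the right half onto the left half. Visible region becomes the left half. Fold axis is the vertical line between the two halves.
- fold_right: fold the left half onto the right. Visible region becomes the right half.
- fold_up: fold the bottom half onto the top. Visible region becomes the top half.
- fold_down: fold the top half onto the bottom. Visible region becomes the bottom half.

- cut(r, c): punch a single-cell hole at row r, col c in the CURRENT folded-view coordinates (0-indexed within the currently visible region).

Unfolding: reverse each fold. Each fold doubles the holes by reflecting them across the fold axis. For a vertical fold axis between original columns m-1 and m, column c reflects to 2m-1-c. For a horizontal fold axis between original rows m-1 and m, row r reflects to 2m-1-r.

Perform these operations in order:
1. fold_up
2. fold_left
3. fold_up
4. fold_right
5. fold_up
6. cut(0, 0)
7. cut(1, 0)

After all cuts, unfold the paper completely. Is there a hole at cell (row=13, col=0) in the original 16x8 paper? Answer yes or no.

Answer: no

Derivation:
Op 1 fold_up: fold axis h@8; visible region now rows[0,8) x cols[0,8) = 8x8
Op 2 fold_left: fold axis v@4; visible region now rows[0,8) x cols[0,4) = 8x4
Op 3 fold_up: fold axis h@4; visible region now rows[0,4) x cols[0,4) = 4x4
Op 4 fold_right: fold axis v@2; visible region now rows[0,4) x cols[2,4) = 4x2
Op 5 fold_up: fold axis h@2; visible region now rows[0,2) x cols[2,4) = 2x2
Op 6 cut(0, 0): punch at orig (0,2); cuts so far [(0, 2)]; region rows[0,2) x cols[2,4) = 2x2
Op 7 cut(1, 0): punch at orig (1,2); cuts so far [(0, 2), (1, 2)]; region rows[0,2) x cols[2,4) = 2x2
Unfold 1 (reflect across h@2): 4 holes -> [(0, 2), (1, 2), (2, 2), (3, 2)]
Unfold 2 (reflect across v@2): 8 holes -> [(0, 1), (0, 2), (1, 1), (1, 2), (2, 1), (2, 2), (3, 1), (3, 2)]
Unfold 3 (reflect across h@4): 16 holes -> [(0, 1), (0, 2), (1, 1), (1, 2), (2, 1), (2, 2), (3, 1), (3, 2), (4, 1), (4, 2), (5, 1), (5, 2), (6, 1), (6, 2), (7, 1), (7, 2)]
Unfold 4 (reflect across v@4): 32 holes -> [(0, 1), (0, 2), (0, 5), (0, 6), (1, 1), (1, 2), (1, 5), (1, 6), (2, 1), (2, 2), (2, 5), (2, 6), (3, 1), (3, 2), (3, 5), (3, 6), (4, 1), (4, 2), (4, 5), (4, 6), (5, 1), (5, 2), (5, 5), (5, 6), (6, 1), (6, 2), (6, 5), (6, 6), (7, 1), (7, 2), (7, 5), (7, 6)]
Unfold 5 (reflect across h@8): 64 holes -> [(0, 1), (0, 2), (0, 5), (0, 6), (1, 1), (1, 2), (1, 5), (1, 6), (2, 1), (2, 2), (2, 5), (2, 6), (3, 1), (3, 2), (3, 5), (3, 6), (4, 1), (4, 2), (4, 5), (4, 6), (5, 1), (5, 2), (5, 5), (5, 6), (6, 1), (6, 2), (6, 5), (6, 6), (7, 1), (7, 2), (7, 5), (7, 6), (8, 1), (8, 2), (8, 5), (8, 6), (9, 1), (9, 2), (9, 5), (9, 6), (10, 1), (10, 2), (10, 5), (10, 6), (11, 1), (11, 2), (11, 5), (11, 6), (12, 1), (12, 2), (12, 5), (12, 6), (13, 1), (13, 2), (13, 5), (13, 6), (14, 1), (14, 2), (14, 5), (14, 6), (15, 1), (15, 2), (15, 5), (15, 6)]
Holes: [(0, 1), (0, 2), (0, 5), (0, 6), (1, 1), (1, 2), (1, 5), (1, 6), (2, 1), (2, 2), (2, 5), (2, 6), (3, 1), (3, 2), (3, 5), (3, 6), (4, 1), (4, 2), (4, 5), (4, 6), (5, 1), (5, 2), (5, 5), (5, 6), (6, 1), (6, 2), (6, 5), (6, 6), (7, 1), (7, 2), (7, 5), (7, 6), (8, 1), (8, 2), (8, 5), (8, 6), (9, 1), (9, 2), (9, 5), (9, 6), (10, 1), (10, 2), (10, 5), (10, 6), (11, 1), (11, 2), (11, 5), (11, 6), (12, 1), (12, 2), (12, 5), (12, 6), (13, 1), (13, 2), (13, 5), (13, 6), (14, 1), (14, 2), (14, 5), (14, 6), (15, 1), (15, 2), (15, 5), (15, 6)]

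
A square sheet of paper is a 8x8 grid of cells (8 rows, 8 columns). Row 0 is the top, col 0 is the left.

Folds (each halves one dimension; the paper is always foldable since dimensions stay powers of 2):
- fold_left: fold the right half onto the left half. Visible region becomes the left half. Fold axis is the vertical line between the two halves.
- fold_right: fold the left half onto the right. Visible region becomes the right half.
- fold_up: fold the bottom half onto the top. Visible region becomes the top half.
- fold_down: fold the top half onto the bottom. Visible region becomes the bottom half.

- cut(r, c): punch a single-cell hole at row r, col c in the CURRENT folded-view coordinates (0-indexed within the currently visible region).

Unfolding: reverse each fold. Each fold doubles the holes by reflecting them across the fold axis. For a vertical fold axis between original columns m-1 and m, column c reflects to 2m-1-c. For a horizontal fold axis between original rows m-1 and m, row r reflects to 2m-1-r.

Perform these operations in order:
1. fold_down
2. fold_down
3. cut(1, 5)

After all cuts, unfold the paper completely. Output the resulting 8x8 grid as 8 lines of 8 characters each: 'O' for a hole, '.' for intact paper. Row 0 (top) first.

Op 1 fold_down: fold axis h@4; visible region now rows[4,8) x cols[0,8) = 4x8
Op 2 fold_down: fold axis h@6; visible region now rows[6,8) x cols[0,8) = 2x8
Op 3 cut(1, 5): punch at orig (7,5); cuts so far [(7, 5)]; region rows[6,8) x cols[0,8) = 2x8
Unfold 1 (reflect across h@6): 2 holes -> [(4, 5), (7, 5)]
Unfold 2 (reflect across h@4): 4 holes -> [(0, 5), (3, 5), (4, 5), (7, 5)]

Answer: .....O..
........
........
.....O..
.....O..
........
........
.....O..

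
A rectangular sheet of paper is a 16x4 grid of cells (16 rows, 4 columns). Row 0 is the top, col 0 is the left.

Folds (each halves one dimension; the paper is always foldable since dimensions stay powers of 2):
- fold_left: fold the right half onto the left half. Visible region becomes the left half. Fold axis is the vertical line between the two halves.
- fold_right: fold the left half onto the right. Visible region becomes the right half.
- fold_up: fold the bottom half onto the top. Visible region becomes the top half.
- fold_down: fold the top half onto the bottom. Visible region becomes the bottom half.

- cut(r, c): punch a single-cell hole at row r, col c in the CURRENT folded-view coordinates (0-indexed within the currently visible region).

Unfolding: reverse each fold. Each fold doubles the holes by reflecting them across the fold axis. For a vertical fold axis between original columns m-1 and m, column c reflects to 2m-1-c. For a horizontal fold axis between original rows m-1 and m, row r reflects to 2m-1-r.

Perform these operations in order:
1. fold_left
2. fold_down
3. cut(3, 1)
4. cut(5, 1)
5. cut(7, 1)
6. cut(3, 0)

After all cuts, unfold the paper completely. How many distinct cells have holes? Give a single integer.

Answer: 16

Derivation:
Op 1 fold_left: fold axis v@2; visible region now rows[0,16) x cols[0,2) = 16x2
Op 2 fold_down: fold axis h@8; visible region now rows[8,16) x cols[0,2) = 8x2
Op 3 cut(3, 1): punch at orig (11,1); cuts so far [(11, 1)]; region rows[8,16) x cols[0,2) = 8x2
Op 4 cut(5, 1): punch at orig (13,1); cuts so far [(11, 1), (13, 1)]; region rows[8,16) x cols[0,2) = 8x2
Op 5 cut(7, 1): punch at orig (15,1); cuts so far [(11, 1), (13, 1), (15, 1)]; region rows[8,16) x cols[0,2) = 8x2
Op 6 cut(3, 0): punch at orig (11,0); cuts so far [(11, 0), (11, 1), (13, 1), (15, 1)]; region rows[8,16) x cols[0,2) = 8x2
Unfold 1 (reflect across h@8): 8 holes -> [(0, 1), (2, 1), (4, 0), (4, 1), (11, 0), (11, 1), (13, 1), (15, 1)]
Unfold 2 (reflect across v@2): 16 holes -> [(0, 1), (0, 2), (2, 1), (2, 2), (4, 0), (4, 1), (4, 2), (4, 3), (11, 0), (11, 1), (11, 2), (11, 3), (13, 1), (13, 2), (15, 1), (15, 2)]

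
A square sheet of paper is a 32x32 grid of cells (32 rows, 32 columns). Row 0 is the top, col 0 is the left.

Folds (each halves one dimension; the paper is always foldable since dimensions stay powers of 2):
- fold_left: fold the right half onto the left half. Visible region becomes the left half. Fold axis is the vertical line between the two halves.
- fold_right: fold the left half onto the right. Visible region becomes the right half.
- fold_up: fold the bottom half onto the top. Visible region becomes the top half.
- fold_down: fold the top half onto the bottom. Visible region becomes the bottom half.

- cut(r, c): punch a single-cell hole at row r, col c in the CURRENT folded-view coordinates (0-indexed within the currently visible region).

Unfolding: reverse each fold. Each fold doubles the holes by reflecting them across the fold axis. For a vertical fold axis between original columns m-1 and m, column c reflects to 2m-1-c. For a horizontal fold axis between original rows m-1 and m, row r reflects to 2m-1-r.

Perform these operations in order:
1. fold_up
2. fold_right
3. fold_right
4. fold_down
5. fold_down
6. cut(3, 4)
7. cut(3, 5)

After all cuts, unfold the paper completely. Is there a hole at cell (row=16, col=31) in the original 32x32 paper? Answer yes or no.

Answer: no

Derivation:
Op 1 fold_up: fold axis h@16; visible region now rows[0,16) x cols[0,32) = 16x32
Op 2 fold_right: fold axis v@16; visible region now rows[0,16) x cols[16,32) = 16x16
Op 3 fold_right: fold axis v@24; visible region now rows[0,16) x cols[24,32) = 16x8
Op 4 fold_down: fold axis h@8; visible region now rows[8,16) x cols[24,32) = 8x8
Op 5 fold_down: fold axis h@12; visible region now rows[12,16) x cols[24,32) = 4x8
Op 6 cut(3, 4): punch at orig (15,28); cuts so far [(15, 28)]; region rows[12,16) x cols[24,32) = 4x8
Op 7 cut(3, 5): punch at orig (15,29); cuts so far [(15, 28), (15, 29)]; region rows[12,16) x cols[24,32) = 4x8
Unfold 1 (reflect across h@12): 4 holes -> [(8, 28), (8, 29), (15, 28), (15, 29)]
Unfold 2 (reflect across h@8): 8 holes -> [(0, 28), (0, 29), (7, 28), (7, 29), (8, 28), (8, 29), (15, 28), (15, 29)]
Unfold 3 (reflect across v@24): 16 holes -> [(0, 18), (0, 19), (0, 28), (0, 29), (7, 18), (7, 19), (7, 28), (7, 29), (8, 18), (8, 19), (8, 28), (8, 29), (15, 18), (15, 19), (15, 28), (15, 29)]
Unfold 4 (reflect across v@16): 32 holes -> [(0, 2), (0, 3), (0, 12), (0, 13), (0, 18), (0, 19), (0, 28), (0, 29), (7, 2), (7, 3), (7, 12), (7, 13), (7, 18), (7, 19), (7, 28), (7, 29), (8, 2), (8, 3), (8, 12), (8, 13), (8, 18), (8, 19), (8, 28), (8, 29), (15, 2), (15, 3), (15, 12), (15, 13), (15, 18), (15, 19), (15, 28), (15, 29)]
Unfold 5 (reflect across h@16): 64 holes -> [(0, 2), (0, 3), (0, 12), (0, 13), (0, 18), (0, 19), (0, 28), (0, 29), (7, 2), (7, 3), (7, 12), (7, 13), (7, 18), (7, 19), (7, 28), (7, 29), (8, 2), (8, 3), (8, 12), (8, 13), (8, 18), (8, 19), (8, 28), (8, 29), (15, 2), (15, 3), (15, 12), (15, 13), (15, 18), (15, 19), (15, 28), (15, 29), (16, 2), (16, 3), (16, 12), (16, 13), (16, 18), (16, 19), (16, 28), (16, 29), (23, 2), (23, 3), (23, 12), (23, 13), (23, 18), (23, 19), (23, 28), (23, 29), (24, 2), (24, 3), (24, 12), (24, 13), (24, 18), (24, 19), (24, 28), (24, 29), (31, 2), (31, 3), (31, 12), (31, 13), (31, 18), (31, 19), (31, 28), (31, 29)]
Holes: [(0, 2), (0, 3), (0, 12), (0, 13), (0, 18), (0, 19), (0, 28), (0, 29), (7, 2), (7, 3), (7, 12), (7, 13), (7, 18), (7, 19), (7, 28), (7, 29), (8, 2), (8, 3), (8, 12), (8, 13), (8, 18), (8, 19), (8, 28), (8, 29), (15, 2), (15, 3), (15, 12), (15, 13), (15, 18), (15, 19), (15, 28), (15, 29), (16, 2), (16, 3), (16, 12), (16, 13), (16, 18), (16, 19), (16, 28), (16, 29), (23, 2), (23, 3), (23, 12), (23, 13), (23, 18), (23, 19), (23, 28), (23, 29), (24, 2), (24, 3), (24, 12), (24, 13), (24, 18), (24, 19), (24, 28), (24, 29), (31, 2), (31, 3), (31, 12), (31, 13), (31, 18), (31, 19), (31, 28), (31, 29)]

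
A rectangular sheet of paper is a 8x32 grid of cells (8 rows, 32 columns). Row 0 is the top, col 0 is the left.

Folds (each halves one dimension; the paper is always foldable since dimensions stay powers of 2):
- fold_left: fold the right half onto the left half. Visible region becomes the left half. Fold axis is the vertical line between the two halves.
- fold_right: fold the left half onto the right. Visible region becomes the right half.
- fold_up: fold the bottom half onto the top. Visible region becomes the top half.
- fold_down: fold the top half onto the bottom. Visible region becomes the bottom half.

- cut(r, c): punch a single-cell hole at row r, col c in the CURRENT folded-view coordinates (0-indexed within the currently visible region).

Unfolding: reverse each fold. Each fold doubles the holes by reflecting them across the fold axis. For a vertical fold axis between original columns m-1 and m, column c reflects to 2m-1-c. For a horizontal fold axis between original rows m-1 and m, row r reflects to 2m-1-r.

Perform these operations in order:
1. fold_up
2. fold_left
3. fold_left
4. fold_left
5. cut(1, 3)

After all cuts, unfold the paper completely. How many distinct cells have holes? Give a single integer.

Op 1 fold_up: fold axis h@4; visible region now rows[0,4) x cols[0,32) = 4x32
Op 2 fold_left: fold axis v@16; visible region now rows[0,4) x cols[0,16) = 4x16
Op 3 fold_left: fold axis v@8; visible region now rows[0,4) x cols[0,8) = 4x8
Op 4 fold_left: fold axis v@4; visible region now rows[0,4) x cols[0,4) = 4x4
Op 5 cut(1, 3): punch at orig (1,3); cuts so far [(1, 3)]; region rows[0,4) x cols[0,4) = 4x4
Unfold 1 (reflect across v@4): 2 holes -> [(1, 3), (1, 4)]
Unfold 2 (reflect across v@8): 4 holes -> [(1, 3), (1, 4), (1, 11), (1, 12)]
Unfold 3 (reflect across v@16): 8 holes -> [(1, 3), (1, 4), (1, 11), (1, 12), (1, 19), (1, 20), (1, 27), (1, 28)]
Unfold 4 (reflect across h@4): 16 holes -> [(1, 3), (1, 4), (1, 11), (1, 12), (1, 19), (1, 20), (1, 27), (1, 28), (6, 3), (6, 4), (6, 11), (6, 12), (6, 19), (6, 20), (6, 27), (6, 28)]

Answer: 16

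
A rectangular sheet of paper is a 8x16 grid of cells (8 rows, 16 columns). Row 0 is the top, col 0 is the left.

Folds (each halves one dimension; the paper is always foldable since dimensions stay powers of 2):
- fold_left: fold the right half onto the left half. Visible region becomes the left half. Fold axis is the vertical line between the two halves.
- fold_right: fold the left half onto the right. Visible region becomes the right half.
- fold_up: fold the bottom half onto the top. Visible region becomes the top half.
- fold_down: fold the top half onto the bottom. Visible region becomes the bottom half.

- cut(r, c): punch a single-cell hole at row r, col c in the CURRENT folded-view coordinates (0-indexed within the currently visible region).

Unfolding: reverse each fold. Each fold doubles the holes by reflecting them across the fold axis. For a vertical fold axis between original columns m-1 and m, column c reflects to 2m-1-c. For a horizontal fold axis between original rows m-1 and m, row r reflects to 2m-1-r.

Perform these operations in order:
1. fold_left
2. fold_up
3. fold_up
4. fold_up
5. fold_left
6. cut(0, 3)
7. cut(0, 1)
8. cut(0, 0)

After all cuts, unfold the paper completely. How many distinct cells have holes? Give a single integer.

Answer: 96

Derivation:
Op 1 fold_left: fold axis v@8; visible region now rows[0,8) x cols[0,8) = 8x8
Op 2 fold_up: fold axis h@4; visible region now rows[0,4) x cols[0,8) = 4x8
Op 3 fold_up: fold axis h@2; visible region now rows[0,2) x cols[0,8) = 2x8
Op 4 fold_up: fold axis h@1; visible region now rows[0,1) x cols[0,8) = 1x8
Op 5 fold_left: fold axis v@4; visible region now rows[0,1) x cols[0,4) = 1x4
Op 6 cut(0, 3): punch at orig (0,3); cuts so far [(0, 3)]; region rows[0,1) x cols[0,4) = 1x4
Op 7 cut(0, 1): punch at orig (0,1); cuts so far [(0, 1), (0, 3)]; region rows[0,1) x cols[0,4) = 1x4
Op 8 cut(0, 0): punch at orig (0,0); cuts so far [(0, 0), (0, 1), (0, 3)]; region rows[0,1) x cols[0,4) = 1x4
Unfold 1 (reflect across v@4): 6 holes -> [(0, 0), (0, 1), (0, 3), (0, 4), (0, 6), (0, 7)]
Unfold 2 (reflect across h@1): 12 holes -> [(0, 0), (0, 1), (0, 3), (0, 4), (0, 6), (0, 7), (1, 0), (1, 1), (1, 3), (1, 4), (1, 6), (1, 7)]
Unfold 3 (reflect across h@2): 24 holes -> [(0, 0), (0, 1), (0, 3), (0, 4), (0, 6), (0, 7), (1, 0), (1, 1), (1, 3), (1, 4), (1, 6), (1, 7), (2, 0), (2, 1), (2, 3), (2, 4), (2, 6), (2, 7), (3, 0), (3, 1), (3, 3), (3, 4), (3, 6), (3, 7)]
Unfold 4 (reflect across h@4): 48 holes -> [(0, 0), (0, 1), (0, 3), (0, 4), (0, 6), (0, 7), (1, 0), (1, 1), (1, 3), (1, 4), (1, 6), (1, 7), (2, 0), (2, 1), (2, 3), (2, 4), (2, 6), (2, 7), (3, 0), (3, 1), (3, 3), (3, 4), (3, 6), (3, 7), (4, 0), (4, 1), (4, 3), (4, 4), (4, 6), (4, 7), (5, 0), (5, 1), (5, 3), (5, 4), (5, 6), (5, 7), (6, 0), (6, 1), (6, 3), (6, 4), (6, 6), (6, 7), (7, 0), (7, 1), (7, 3), (7, 4), (7, 6), (7, 7)]
Unfold 5 (reflect across v@8): 96 holes -> [(0, 0), (0, 1), (0, 3), (0, 4), (0, 6), (0, 7), (0, 8), (0, 9), (0, 11), (0, 12), (0, 14), (0, 15), (1, 0), (1, 1), (1, 3), (1, 4), (1, 6), (1, 7), (1, 8), (1, 9), (1, 11), (1, 12), (1, 14), (1, 15), (2, 0), (2, 1), (2, 3), (2, 4), (2, 6), (2, 7), (2, 8), (2, 9), (2, 11), (2, 12), (2, 14), (2, 15), (3, 0), (3, 1), (3, 3), (3, 4), (3, 6), (3, 7), (3, 8), (3, 9), (3, 11), (3, 12), (3, 14), (3, 15), (4, 0), (4, 1), (4, 3), (4, 4), (4, 6), (4, 7), (4, 8), (4, 9), (4, 11), (4, 12), (4, 14), (4, 15), (5, 0), (5, 1), (5, 3), (5, 4), (5, 6), (5, 7), (5, 8), (5, 9), (5, 11), (5, 12), (5, 14), (5, 15), (6, 0), (6, 1), (6, 3), (6, 4), (6, 6), (6, 7), (6, 8), (6, 9), (6, 11), (6, 12), (6, 14), (6, 15), (7, 0), (7, 1), (7, 3), (7, 4), (7, 6), (7, 7), (7, 8), (7, 9), (7, 11), (7, 12), (7, 14), (7, 15)]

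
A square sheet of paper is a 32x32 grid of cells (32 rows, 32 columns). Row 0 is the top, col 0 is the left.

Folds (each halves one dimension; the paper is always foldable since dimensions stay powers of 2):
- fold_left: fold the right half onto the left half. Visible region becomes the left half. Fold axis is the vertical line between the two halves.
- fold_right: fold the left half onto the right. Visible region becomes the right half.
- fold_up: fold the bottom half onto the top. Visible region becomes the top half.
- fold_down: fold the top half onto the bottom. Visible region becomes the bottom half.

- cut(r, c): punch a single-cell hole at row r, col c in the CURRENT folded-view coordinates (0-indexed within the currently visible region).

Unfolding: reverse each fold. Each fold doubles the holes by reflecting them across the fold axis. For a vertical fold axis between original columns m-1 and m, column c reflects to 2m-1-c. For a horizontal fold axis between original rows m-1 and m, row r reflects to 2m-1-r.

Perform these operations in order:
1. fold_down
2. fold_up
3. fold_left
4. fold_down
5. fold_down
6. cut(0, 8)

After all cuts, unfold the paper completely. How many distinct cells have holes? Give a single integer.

Op 1 fold_down: fold axis h@16; visible region now rows[16,32) x cols[0,32) = 16x32
Op 2 fold_up: fold axis h@24; visible region now rows[16,24) x cols[0,32) = 8x32
Op 3 fold_left: fold axis v@16; visible region now rows[16,24) x cols[0,16) = 8x16
Op 4 fold_down: fold axis h@20; visible region now rows[20,24) x cols[0,16) = 4x16
Op 5 fold_down: fold axis h@22; visible region now rows[22,24) x cols[0,16) = 2x16
Op 6 cut(0, 8): punch at orig (22,8); cuts so far [(22, 8)]; region rows[22,24) x cols[0,16) = 2x16
Unfold 1 (reflect across h@22): 2 holes -> [(21, 8), (22, 8)]
Unfold 2 (reflect across h@20): 4 holes -> [(17, 8), (18, 8), (21, 8), (22, 8)]
Unfold 3 (reflect across v@16): 8 holes -> [(17, 8), (17, 23), (18, 8), (18, 23), (21, 8), (21, 23), (22, 8), (22, 23)]
Unfold 4 (reflect across h@24): 16 holes -> [(17, 8), (17, 23), (18, 8), (18, 23), (21, 8), (21, 23), (22, 8), (22, 23), (25, 8), (25, 23), (26, 8), (26, 23), (29, 8), (29, 23), (30, 8), (30, 23)]
Unfold 5 (reflect across h@16): 32 holes -> [(1, 8), (1, 23), (2, 8), (2, 23), (5, 8), (5, 23), (6, 8), (6, 23), (9, 8), (9, 23), (10, 8), (10, 23), (13, 8), (13, 23), (14, 8), (14, 23), (17, 8), (17, 23), (18, 8), (18, 23), (21, 8), (21, 23), (22, 8), (22, 23), (25, 8), (25, 23), (26, 8), (26, 23), (29, 8), (29, 23), (30, 8), (30, 23)]

Answer: 32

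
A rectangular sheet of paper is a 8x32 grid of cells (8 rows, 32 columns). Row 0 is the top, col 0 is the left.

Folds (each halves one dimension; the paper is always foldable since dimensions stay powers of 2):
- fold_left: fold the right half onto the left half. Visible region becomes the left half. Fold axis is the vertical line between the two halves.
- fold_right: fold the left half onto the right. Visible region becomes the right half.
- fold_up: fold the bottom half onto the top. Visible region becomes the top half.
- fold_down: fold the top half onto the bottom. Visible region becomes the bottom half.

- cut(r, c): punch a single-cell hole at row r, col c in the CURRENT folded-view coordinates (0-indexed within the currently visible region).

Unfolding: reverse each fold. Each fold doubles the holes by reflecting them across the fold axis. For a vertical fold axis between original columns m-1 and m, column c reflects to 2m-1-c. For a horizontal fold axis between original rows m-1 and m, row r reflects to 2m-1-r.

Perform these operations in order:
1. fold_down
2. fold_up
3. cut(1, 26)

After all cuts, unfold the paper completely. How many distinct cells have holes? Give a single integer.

Op 1 fold_down: fold axis h@4; visible region now rows[4,8) x cols[0,32) = 4x32
Op 2 fold_up: fold axis h@6; visible region now rows[4,6) x cols[0,32) = 2x32
Op 3 cut(1, 26): punch at orig (5,26); cuts so far [(5, 26)]; region rows[4,6) x cols[0,32) = 2x32
Unfold 1 (reflect across h@6): 2 holes -> [(5, 26), (6, 26)]
Unfold 2 (reflect across h@4): 4 holes -> [(1, 26), (2, 26), (5, 26), (6, 26)]

Answer: 4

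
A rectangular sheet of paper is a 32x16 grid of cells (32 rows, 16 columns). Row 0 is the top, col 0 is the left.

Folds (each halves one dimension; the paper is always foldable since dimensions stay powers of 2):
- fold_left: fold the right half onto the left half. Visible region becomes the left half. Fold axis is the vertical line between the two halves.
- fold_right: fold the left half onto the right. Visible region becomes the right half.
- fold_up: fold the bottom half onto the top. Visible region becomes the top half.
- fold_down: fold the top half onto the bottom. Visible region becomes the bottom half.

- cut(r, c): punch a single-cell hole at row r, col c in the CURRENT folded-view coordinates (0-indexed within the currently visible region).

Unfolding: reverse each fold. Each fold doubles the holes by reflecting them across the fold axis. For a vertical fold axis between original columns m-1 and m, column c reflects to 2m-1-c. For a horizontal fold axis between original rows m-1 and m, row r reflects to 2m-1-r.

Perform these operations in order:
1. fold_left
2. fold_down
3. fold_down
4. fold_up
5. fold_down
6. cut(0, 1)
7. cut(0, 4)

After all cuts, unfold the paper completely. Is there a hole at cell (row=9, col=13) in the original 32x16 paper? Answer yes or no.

Answer: no

Derivation:
Op 1 fold_left: fold axis v@8; visible region now rows[0,32) x cols[0,8) = 32x8
Op 2 fold_down: fold axis h@16; visible region now rows[16,32) x cols[0,8) = 16x8
Op 3 fold_down: fold axis h@24; visible region now rows[24,32) x cols[0,8) = 8x8
Op 4 fold_up: fold axis h@28; visible region now rows[24,28) x cols[0,8) = 4x8
Op 5 fold_down: fold axis h@26; visible region now rows[26,28) x cols[0,8) = 2x8
Op 6 cut(0, 1): punch at orig (26,1); cuts so far [(26, 1)]; region rows[26,28) x cols[0,8) = 2x8
Op 7 cut(0, 4): punch at orig (26,4); cuts so far [(26, 1), (26, 4)]; region rows[26,28) x cols[0,8) = 2x8
Unfold 1 (reflect across h@26): 4 holes -> [(25, 1), (25, 4), (26, 1), (26, 4)]
Unfold 2 (reflect across h@28): 8 holes -> [(25, 1), (25, 4), (26, 1), (26, 4), (29, 1), (29, 4), (30, 1), (30, 4)]
Unfold 3 (reflect across h@24): 16 holes -> [(17, 1), (17, 4), (18, 1), (18, 4), (21, 1), (21, 4), (22, 1), (22, 4), (25, 1), (25, 4), (26, 1), (26, 4), (29, 1), (29, 4), (30, 1), (30, 4)]
Unfold 4 (reflect across h@16): 32 holes -> [(1, 1), (1, 4), (2, 1), (2, 4), (5, 1), (5, 4), (6, 1), (6, 4), (9, 1), (9, 4), (10, 1), (10, 4), (13, 1), (13, 4), (14, 1), (14, 4), (17, 1), (17, 4), (18, 1), (18, 4), (21, 1), (21, 4), (22, 1), (22, 4), (25, 1), (25, 4), (26, 1), (26, 4), (29, 1), (29, 4), (30, 1), (30, 4)]
Unfold 5 (reflect across v@8): 64 holes -> [(1, 1), (1, 4), (1, 11), (1, 14), (2, 1), (2, 4), (2, 11), (2, 14), (5, 1), (5, 4), (5, 11), (5, 14), (6, 1), (6, 4), (6, 11), (6, 14), (9, 1), (9, 4), (9, 11), (9, 14), (10, 1), (10, 4), (10, 11), (10, 14), (13, 1), (13, 4), (13, 11), (13, 14), (14, 1), (14, 4), (14, 11), (14, 14), (17, 1), (17, 4), (17, 11), (17, 14), (18, 1), (18, 4), (18, 11), (18, 14), (21, 1), (21, 4), (21, 11), (21, 14), (22, 1), (22, 4), (22, 11), (22, 14), (25, 1), (25, 4), (25, 11), (25, 14), (26, 1), (26, 4), (26, 11), (26, 14), (29, 1), (29, 4), (29, 11), (29, 14), (30, 1), (30, 4), (30, 11), (30, 14)]
Holes: [(1, 1), (1, 4), (1, 11), (1, 14), (2, 1), (2, 4), (2, 11), (2, 14), (5, 1), (5, 4), (5, 11), (5, 14), (6, 1), (6, 4), (6, 11), (6, 14), (9, 1), (9, 4), (9, 11), (9, 14), (10, 1), (10, 4), (10, 11), (10, 14), (13, 1), (13, 4), (13, 11), (13, 14), (14, 1), (14, 4), (14, 11), (14, 14), (17, 1), (17, 4), (17, 11), (17, 14), (18, 1), (18, 4), (18, 11), (18, 14), (21, 1), (21, 4), (21, 11), (21, 14), (22, 1), (22, 4), (22, 11), (22, 14), (25, 1), (25, 4), (25, 11), (25, 14), (26, 1), (26, 4), (26, 11), (26, 14), (29, 1), (29, 4), (29, 11), (29, 14), (30, 1), (30, 4), (30, 11), (30, 14)]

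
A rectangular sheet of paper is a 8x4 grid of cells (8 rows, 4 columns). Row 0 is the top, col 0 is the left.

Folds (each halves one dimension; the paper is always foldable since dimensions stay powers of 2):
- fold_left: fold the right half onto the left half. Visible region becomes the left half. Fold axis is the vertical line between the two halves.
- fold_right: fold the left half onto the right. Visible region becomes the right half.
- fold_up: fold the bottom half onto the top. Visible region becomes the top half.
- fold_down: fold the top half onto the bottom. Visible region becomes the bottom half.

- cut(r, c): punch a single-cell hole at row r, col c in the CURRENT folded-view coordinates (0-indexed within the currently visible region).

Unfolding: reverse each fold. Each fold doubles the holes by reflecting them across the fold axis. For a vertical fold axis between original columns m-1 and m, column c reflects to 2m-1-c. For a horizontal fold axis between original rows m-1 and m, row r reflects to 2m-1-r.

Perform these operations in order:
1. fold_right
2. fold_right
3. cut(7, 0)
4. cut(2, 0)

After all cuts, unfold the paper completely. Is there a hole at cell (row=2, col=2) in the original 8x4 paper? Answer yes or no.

Answer: yes

Derivation:
Op 1 fold_right: fold axis v@2; visible region now rows[0,8) x cols[2,4) = 8x2
Op 2 fold_right: fold axis v@3; visible region now rows[0,8) x cols[3,4) = 8x1
Op 3 cut(7, 0): punch at orig (7,3); cuts so far [(7, 3)]; region rows[0,8) x cols[3,4) = 8x1
Op 4 cut(2, 0): punch at orig (2,3); cuts so far [(2, 3), (7, 3)]; region rows[0,8) x cols[3,4) = 8x1
Unfold 1 (reflect across v@3): 4 holes -> [(2, 2), (2, 3), (7, 2), (7, 3)]
Unfold 2 (reflect across v@2): 8 holes -> [(2, 0), (2, 1), (2, 2), (2, 3), (7, 0), (7, 1), (7, 2), (7, 3)]
Holes: [(2, 0), (2, 1), (2, 2), (2, 3), (7, 0), (7, 1), (7, 2), (7, 3)]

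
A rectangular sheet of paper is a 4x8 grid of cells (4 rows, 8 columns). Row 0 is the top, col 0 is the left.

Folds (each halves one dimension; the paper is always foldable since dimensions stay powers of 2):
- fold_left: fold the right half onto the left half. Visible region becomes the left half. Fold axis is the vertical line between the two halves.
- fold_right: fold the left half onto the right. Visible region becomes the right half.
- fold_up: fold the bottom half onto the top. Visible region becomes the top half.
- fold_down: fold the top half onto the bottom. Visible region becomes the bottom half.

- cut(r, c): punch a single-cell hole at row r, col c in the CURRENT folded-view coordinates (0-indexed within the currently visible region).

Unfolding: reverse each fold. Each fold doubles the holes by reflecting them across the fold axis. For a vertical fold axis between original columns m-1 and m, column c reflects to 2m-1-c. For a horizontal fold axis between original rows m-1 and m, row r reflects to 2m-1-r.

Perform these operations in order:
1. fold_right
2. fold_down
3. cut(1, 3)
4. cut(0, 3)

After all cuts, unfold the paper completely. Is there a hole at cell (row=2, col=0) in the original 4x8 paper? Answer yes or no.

Answer: yes

Derivation:
Op 1 fold_right: fold axis v@4; visible region now rows[0,4) x cols[4,8) = 4x4
Op 2 fold_down: fold axis h@2; visible region now rows[2,4) x cols[4,8) = 2x4
Op 3 cut(1, 3): punch at orig (3,7); cuts so far [(3, 7)]; region rows[2,4) x cols[4,8) = 2x4
Op 4 cut(0, 3): punch at orig (2,7); cuts so far [(2, 7), (3, 7)]; region rows[2,4) x cols[4,8) = 2x4
Unfold 1 (reflect across h@2): 4 holes -> [(0, 7), (1, 7), (2, 7), (3, 7)]
Unfold 2 (reflect across v@4): 8 holes -> [(0, 0), (0, 7), (1, 0), (1, 7), (2, 0), (2, 7), (3, 0), (3, 7)]
Holes: [(0, 0), (0, 7), (1, 0), (1, 7), (2, 0), (2, 7), (3, 0), (3, 7)]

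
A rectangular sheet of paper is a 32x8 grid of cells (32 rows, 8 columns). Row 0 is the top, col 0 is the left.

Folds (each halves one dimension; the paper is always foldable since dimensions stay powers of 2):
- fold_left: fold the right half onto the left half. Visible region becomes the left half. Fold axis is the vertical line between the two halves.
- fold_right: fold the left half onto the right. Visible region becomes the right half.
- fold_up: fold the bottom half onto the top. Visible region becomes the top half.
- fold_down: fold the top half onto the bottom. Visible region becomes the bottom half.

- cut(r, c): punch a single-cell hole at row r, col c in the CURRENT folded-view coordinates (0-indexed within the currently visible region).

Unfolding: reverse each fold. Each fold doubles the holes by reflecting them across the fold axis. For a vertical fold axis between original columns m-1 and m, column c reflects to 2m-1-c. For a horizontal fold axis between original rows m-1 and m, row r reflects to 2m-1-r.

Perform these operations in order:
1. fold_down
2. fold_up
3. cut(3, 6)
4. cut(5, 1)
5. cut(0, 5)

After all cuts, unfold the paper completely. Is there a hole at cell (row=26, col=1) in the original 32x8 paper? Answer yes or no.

Op 1 fold_down: fold axis h@16; visible region now rows[16,32) x cols[0,8) = 16x8
Op 2 fold_up: fold axis h@24; visible region now rows[16,24) x cols[0,8) = 8x8
Op 3 cut(3, 6): punch at orig (19,6); cuts so far [(19, 6)]; region rows[16,24) x cols[0,8) = 8x8
Op 4 cut(5, 1): punch at orig (21,1); cuts so far [(19, 6), (21, 1)]; region rows[16,24) x cols[0,8) = 8x8
Op 5 cut(0, 5): punch at orig (16,5); cuts so far [(16, 5), (19, 6), (21, 1)]; region rows[16,24) x cols[0,8) = 8x8
Unfold 1 (reflect across h@24): 6 holes -> [(16, 5), (19, 6), (21, 1), (26, 1), (28, 6), (31, 5)]
Unfold 2 (reflect across h@16): 12 holes -> [(0, 5), (3, 6), (5, 1), (10, 1), (12, 6), (15, 5), (16, 5), (19, 6), (21, 1), (26, 1), (28, 6), (31, 5)]
Holes: [(0, 5), (3, 6), (5, 1), (10, 1), (12, 6), (15, 5), (16, 5), (19, 6), (21, 1), (26, 1), (28, 6), (31, 5)]

Answer: yes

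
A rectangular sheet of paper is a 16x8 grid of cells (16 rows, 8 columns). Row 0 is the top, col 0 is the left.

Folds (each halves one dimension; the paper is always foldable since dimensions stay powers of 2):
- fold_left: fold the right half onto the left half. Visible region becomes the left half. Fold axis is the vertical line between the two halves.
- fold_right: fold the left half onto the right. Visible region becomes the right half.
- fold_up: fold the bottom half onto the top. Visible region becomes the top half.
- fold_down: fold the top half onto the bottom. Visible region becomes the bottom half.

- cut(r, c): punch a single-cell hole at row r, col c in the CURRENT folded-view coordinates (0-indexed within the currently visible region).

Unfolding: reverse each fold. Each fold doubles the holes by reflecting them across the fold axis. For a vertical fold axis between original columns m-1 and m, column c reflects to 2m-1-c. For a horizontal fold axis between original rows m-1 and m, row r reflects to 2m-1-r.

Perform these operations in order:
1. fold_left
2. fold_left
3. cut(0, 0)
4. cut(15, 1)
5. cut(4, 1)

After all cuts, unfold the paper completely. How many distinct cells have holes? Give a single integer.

Op 1 fold_left: fold axis v@4; visible region now rows[0,16) x cols[0,4) = 16x4
Op 2 fold_left: fold axis v@2; visible region now rows[0,16) x cols[0,2) = 16x2
Op 3 cut(0, 0): punch at orig (0,0); cuts so far [(0, 0)]; region rows[0,16) x cols[0,2) = 16x2
Op 4 cut(15, 1): punch at orig (15,1); cuts so far [(0, 0), (15, 1)]; region rows[0,16) x cols[0,2) = 16x2
Op 5 cut(4, 1): punch at orig (4,1); cuts so far [(0, 0), (4, 1), (15, 1)]; region rows[0,16) x cols[0,2) = 16x2
Unfold 1 (reflect across v@2): 6 holes -> [(0, 0), (0, 3), (4, 1), (4, 2), (15, 1), (15, 2)]
Unfold 2 (reflect across v@4): 12 holes -> [(0, 0), (0, 3), (0, 4), (0, 7), (4, 1), (4, 2), (4, 5), (4, 6), (15, 1), (15, 2), (15, 5), (15, 6)]

Answer: 12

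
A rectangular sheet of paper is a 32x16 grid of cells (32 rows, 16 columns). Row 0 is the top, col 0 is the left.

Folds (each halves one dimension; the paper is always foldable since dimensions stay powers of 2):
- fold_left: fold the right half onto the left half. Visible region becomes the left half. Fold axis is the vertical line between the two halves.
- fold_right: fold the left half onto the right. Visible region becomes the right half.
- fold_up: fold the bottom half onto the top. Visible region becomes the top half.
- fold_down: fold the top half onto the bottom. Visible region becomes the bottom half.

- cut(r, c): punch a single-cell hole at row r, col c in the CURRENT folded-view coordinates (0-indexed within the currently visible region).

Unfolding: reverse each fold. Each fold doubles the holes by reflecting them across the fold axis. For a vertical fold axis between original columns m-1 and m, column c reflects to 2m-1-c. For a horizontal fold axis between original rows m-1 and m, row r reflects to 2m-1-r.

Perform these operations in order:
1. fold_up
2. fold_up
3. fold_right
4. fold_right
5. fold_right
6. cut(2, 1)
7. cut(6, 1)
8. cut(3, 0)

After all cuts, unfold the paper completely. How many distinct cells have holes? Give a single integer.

Answer: 96

Derivation:
Op 1 fold_up: fold axis h@16; visible region now rows[0,16) x cols[0,16) = 16x16
Op 2 fold_up: fold axis h@8; visible region now rows[0,8) x cols[0,16) = 8x16
Op 3 fold_right: fold axis v@8; visible region now rows[0,8) x cols[8,16) = 8x8
Op 4 fold_right: fold axis v@12; visible region now rows[0,8) x cols[12,16) = 8x4
Op 5 fold_right: fold axis v@14; visible region now rows[0,8) x cols[14,16) = 8x2
Op 6 cut(2, 1): punch at orig (2,15); cuts so far [(2, 15)]; region rows[0,8) x cols[14,16) = 8x2
Op 7 cut(6, 1): punch at orig (6,15); cuts so far [(2, 15), (6, 15)]; region rows[0,8) x cols[14,16) = 8x2
Op 8 cut(3, 0): punch at orig (3,14); cuts so far [(2, 15), (3, 14), (6, 15)]; region rows[0,8) x cols[14,16) = 8x2
Unfold 1 (reflect across v@14): 6 holes -> [(2, 12), (2, 15), (3, 13), (3, 14), (6, 12), (6, 15)]
Unfold 2 (reflect across v@12): 12 holes -> [(2, 8), (2, 11), (2, 12), (2, 15), (3, 9), (3, 10), (3, 13), (3, 14), (6, 8), (6, 11), (6, 12), (6, 15)]
Unfold 3 (reflect across v@8): 24 holes -> [(2, 0), (2, 3), (2, 4), (2, 7), (2, 8), (2, 11), (2, 12), (2, 15), (3, 1), (3, 2), (3, 5), (3, 6), (3, 9), (3, 10), (3, 13), (3, 14), (6, 0), (6, 3), (6, 4), (6, 7), (6, 8), (6, 11), (6, 12), (6, 15)]
Unfold 4 (reflect across h@8): 48 holes -> [(2, 0), (2, 3), (2, 4), (2, 7), (2, 8), (2, 11), (2, 12), (2, 15), (3, 1), (3, 2), (3, 5), (3, 6), (3, 9), (3, 10), (3, 13), (3, 14), (6, 0), (6, 3), (6, 4), (6, 7), (6, 8), (6, 11), (6, 12), (6, 15), (9, 0), (9, 3), (9, 4), (9, 7), (9, 8), (9, 11), (9, 12), (9, 15), (12, 1), (12, 2), (12, 5), (12, 6), (12, 9), (12, 10), (12, 13), (12, 14), (13, 0), (13, 3), (13, 4), (13, 7), (13, 8), (13, 11), (13, 12), (13, 15)]
Unfold 5 (reflect across h@16): 96 holes -> [(2, 0), (2, 3), (2, 4), (2, 7), (2, 8), (2, 11), (2, 12), (2, 15), (3, 1), (3, 2), (3, 5), (3, 6), (3, 9), (3, 10), (3, 13), (3, 14), (6, 0), (6, 3), (6, 4), (6, 7), (6, 8), (6, 11), (6, 12), (6, 15), (9, 0), (9, 3), (9, 4), (9, 7), (9, 8), (9, 11), (9, 12), (9, 15), (12, 1), (12, 2), (12, 5), (12, 6), (12, 9), (12, 10), (12, 13), (12, 14), (13, 0), (13, 3), (13, 4), (13, 7), (13, 8), (13, 11), (13, 12), (13, 15), (18, 0), (18, 3), (18, 4), (18, 7), (18, 8), (18, 11), (18, 12), (18, 15), (19, 1), (19, 2), (19, 5), (19, 6), (19, 9), (19, 10), (19, 13), (19, 14), (22, 0), (22, 3), (22, 4), (22, 7), (22, 8), (22, 11), (22, 12), (22, 15), (25, 0), (25, 3), (25, 4), (25, 7), (25, 8), (25, 11), (25, 12), (25, 15), (28, 1), (28, 2), (28, 5), (28, 6), (28, 9), (28, 10), (28, 13), (28, 14), (29, 0), (29, 3), (29, 4), (29, 7), (29, 8), (29, 11), (29, 12), (29, 15)]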